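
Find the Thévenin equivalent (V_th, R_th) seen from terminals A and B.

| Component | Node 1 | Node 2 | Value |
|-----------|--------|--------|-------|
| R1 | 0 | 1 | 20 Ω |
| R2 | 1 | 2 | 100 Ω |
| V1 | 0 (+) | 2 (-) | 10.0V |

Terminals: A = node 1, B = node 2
Step 1 — V_th is the open-circuit voltage V_A - V_B (nothing connected across the terminals).
Nodal analysis, taking node 2 as the 0 V reference.
Source V1 fixes V_0 = 10 V.
KCL at each unknown node (sum of currents leaving = 0; resistances in Ω):
  Node 1: (V_1 - 10)/20 + (V_1 - 0)/100 = 0
Collecting terms: 0.06 × V_1 = 0.5  =>  V_1 = 8.333 V
V_th = V_1 - V_2 = 8.333 - 0 = 8.333 V
Step 2 — R_th: zero the source — replace V1 by a short circuit (node 2 merges into node 0) — and find the resistance seen between A (node 1) and B (node 0).
Reduce the network between node 1 (A) and node 0 (B) by series/parallel combination:
  Rp1 = R1 ‖ R2 (parallel, both between nodes 0 and 1) = 1/(1/20 + 1/100) = 16.67 Ω
R_th = 16.67 Ω

Final answer: V_th = 8.333 V, R_th = 16.67 Ω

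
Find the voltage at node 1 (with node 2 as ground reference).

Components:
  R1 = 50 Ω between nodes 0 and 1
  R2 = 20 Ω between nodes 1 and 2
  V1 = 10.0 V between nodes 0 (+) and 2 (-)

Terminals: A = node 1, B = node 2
Nodal analysis, taking node 2 as the 0 V reference.
Source V1 fixes V_0 = 10 V.
KCL at each unknown node (sum of currents leaving = 0; resistances in Ω):
  Node 1: (V_1 - 10)/50 + (V_1 - 0)/20 = 0
Collecting terms: 0.07 × V_1 = 0.2  =>  V_1 = 2.857 V
The requested potential is V_1 = 2.857 V.

Final answer: V_1 = 2.857 V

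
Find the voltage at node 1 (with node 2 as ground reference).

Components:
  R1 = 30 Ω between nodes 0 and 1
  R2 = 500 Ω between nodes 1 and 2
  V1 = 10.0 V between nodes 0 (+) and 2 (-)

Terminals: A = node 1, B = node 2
Nodal analysis, taking node 2 as the 0 V reference.
Source V1 fixes V_0 = 10 V.
KCL at each unknown node (sum of currents leaving = 0; resistances in Ω):
  Node 1: (V_1 - 10)/30 + (V_1 - 0)/500 = 0
Collecting terms: 0.03533 × V_1 = 0.3333  =>  V_1 = 9.434 V
The requested potential is V_1 = 9.434 V.

Final answer: V_1 = 9.434 V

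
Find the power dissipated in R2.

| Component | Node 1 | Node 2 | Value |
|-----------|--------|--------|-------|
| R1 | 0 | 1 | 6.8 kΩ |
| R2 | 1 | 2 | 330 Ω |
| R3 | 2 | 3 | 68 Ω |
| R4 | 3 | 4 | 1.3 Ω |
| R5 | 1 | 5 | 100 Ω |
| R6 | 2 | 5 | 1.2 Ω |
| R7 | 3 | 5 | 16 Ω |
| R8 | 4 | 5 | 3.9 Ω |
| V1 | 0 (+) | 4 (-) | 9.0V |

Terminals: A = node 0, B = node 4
Nodal analysis, taking node 4 as the 0 V reference.
Source V1 fixes V_0 = 9 V.
KCL at each unknown node (sum of currents leaving = 0; resistances in Ω):
  Node 1: (V_1 - 9)/6800 + (V_1 - V_2)/330 + (V_1 - V_5)/100 = 0
  Node 2: (V_2 - V_1)/330 + (V_2 - V_3)/68 + (V_2 - V_5)/1.2 = 0
  Node 3: (V_3 - V_2)/68 + (V_3 - 0)/1.3 + (V_3 - V_5)/16 = 0
  Node 5: (V_5 - V_1)/100 + (V_5 - V_2)/1.2 + (V_5 - V_3)/16 + (V_5 - 0)/3.9 = 0
Collecting terms (coefficients in siemens):
  0.01318·V_1 - 0.00303·V_2 - 0.01·V_5 = 0.001324
  0.8511·V_2 - 0.00303·V_1 - 0.01471·V_3 - 0.8333·V_5 = 0
  0.8464·V_3 - 0.01471·V_2 - 0.0625·V_5 = 0
  1.162·V_5 - 0.01·V_1 - 0.8333·V_2 - 0.0625·V_3 = 0
Solving these 4 simultaneous equations (Gaussian elimination) gives:
  V_1 = 0.1045 V, V_2 = 0.004289 V, V_3 = 0.0003694 V, V_5 = 0.003994 V
I_R2 = (V_1 - V_2)/R2 = (0.1045 - 0.004289)/330 = 0.0003035 A
P_R2 = I_R2² × R2 = (0.0003035)² × 330 = 0.0000304 W

Final answer: 3.04e-05 W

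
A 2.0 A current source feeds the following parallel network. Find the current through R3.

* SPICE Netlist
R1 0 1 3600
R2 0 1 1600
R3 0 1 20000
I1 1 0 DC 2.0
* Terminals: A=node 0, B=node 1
All resistors sit directly between nodes 0 and 1, so they are in parallel and share one voltage V; the full source current 2 A splits among them.
1/R_par = 1/3600 + 1/1600 + 1/20000 = 0.0009528 S  =>  R_par = 1050 Ω
V = I × R_par = 2 × 1050 = 2099 V
I_R3 = V/R3 = 2099/20000 = 0.105 A

Final answer: 0.105 A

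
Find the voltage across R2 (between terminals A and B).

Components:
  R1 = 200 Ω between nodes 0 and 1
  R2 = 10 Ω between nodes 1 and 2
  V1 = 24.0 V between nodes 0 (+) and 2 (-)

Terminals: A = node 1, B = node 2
R1 and R2 are in series across V1 (node 0 → node 1 → node 2), and the output A–B is taken across R2, so this is a voltage divider.
Series current: I = V1/(R1 + R2) = 24/(200 + 10) = 24/210 = 0.1143 A
V_R2 = I × R2 = V1 × R2/(R1 + R2) = 24 × 10/210 = 1.143 V

Final answer: 1.143 V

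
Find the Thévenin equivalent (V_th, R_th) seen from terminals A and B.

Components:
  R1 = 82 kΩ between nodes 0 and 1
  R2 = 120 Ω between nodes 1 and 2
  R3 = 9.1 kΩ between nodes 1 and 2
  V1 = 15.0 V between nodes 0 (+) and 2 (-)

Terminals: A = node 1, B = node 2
Step 1 — V_th is the open-circuit voltage V_A - V_B (nothing connected across the terminals).
Nodal analysis, taking node 2 as the 0 V reference.
Source V1 fixes V_0 = 15 V.
KCL at each unknown node (sum of currents leaving = 0; resistances in Ω):
  Node 1: (V_1 - 15)/82000 + (V_1 - 0)/120 + (V_1 - 0)/9100 = 0
Collecting terms: 0.008455 × V_1 = 0.0001829  =>  V_1 = 0.02163 V
V_th = V_1 - V_2 = 0.02163 - 0 = 0.02163 V
Step 2 — R_th: zero the source — replace V1 by a short circuit (node 2 merges into node 0) — and find the resistance seen between A (node 1) and B (node 0).
Reduce the network between node 1 (A) and node 0 (B) by series/parallel combination:
  Rp1 = R1 ‖ R2 ‖ R3 (parallel, all between nodes 0 and 1) = 1/(1/82000 + 1/120 + 1/9100) = 118.3 Ω
R_th = 118.3 Ω

Final answer: V_th = 0.02163 V, R_th = 118.3 Ω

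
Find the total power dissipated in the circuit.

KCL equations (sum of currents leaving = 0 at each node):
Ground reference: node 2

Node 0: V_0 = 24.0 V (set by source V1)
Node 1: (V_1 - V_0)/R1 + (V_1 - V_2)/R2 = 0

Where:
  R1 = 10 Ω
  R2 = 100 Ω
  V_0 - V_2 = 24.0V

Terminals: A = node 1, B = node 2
Nodal analysis, taking node 2 as the 0 V reference.
Source V1 fixes V_0 = 24 V.
KCL at each unknown node (sum of currents leaving = 0; resistances in Ω):
  Node 1: (V_1 - 24)/10 + (V_1 - 0)/100 = 0
Collecting terms: 0.11 × V_1 = 2.4  =>  V_1 = 21.82 V
Power in each resistor, P = (ΔV)²/R:
  P_R1 = (24 - 21.82)²/10 = 0.476 W
  P_R2 = (21.82 - 0)²/100 = 4.76 W
P_total = P_R1 + P_R2 = 5.236 W

Final answer: 5.236 W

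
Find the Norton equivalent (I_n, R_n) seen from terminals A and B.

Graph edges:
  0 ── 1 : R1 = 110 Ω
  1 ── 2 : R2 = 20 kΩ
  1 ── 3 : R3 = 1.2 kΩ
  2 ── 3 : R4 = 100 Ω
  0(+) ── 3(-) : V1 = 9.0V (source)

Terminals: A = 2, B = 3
Find the Thévenin equivalent first; then I_n = V_th/R_th and R_n = R_th.
Step 1 — V_th is the open-circuit voltage V_A - V_B (nothing connected across the terminals).
Nodal analysis, taking node 3 as the 0 V reference.
Source V1 fixes V_0 = 9 V.
KCL at each unknown node (sum of currents leaving = 0; resistances in Ω):
  Node 1: (V_1 - 9)/110 + (V_1 - V_2)/20000 + (V_1 - 0)/1200 = 0
  Node 2: (V_2 - V_1)/20000 + (V_2 - 0)/100 = 0
Collecting terms (coefficients in siemens):
  0.009974·V_1 - 0.00005·V_2 = 0.08182
  0.01005·V_2 - 0.00005·V_1 = 0
Determinant D = (0.009974)(0.01005) - (-0.00005)(-0.00005) = 0.0001002
V_1 = [(0.08182)(0.01005) - (-0.00005)(0)]/D = 8.203 V
V_2 = [(0.009974)(0) - (0.08182)(-0.00005)]/D = 0.04081 V
V_th = V_2 - V_3 = 0.04081 - 0 = 0.04081 V
Step 2 — R_th: zero the source — replace V1 by a short circuit (node 3 merges into node 0) — and find the resistance seen between A (node 2) and B (node 0).
Reduce the network between node 2 (A) and node 0 (B) by series/parallel combination:
  Rp1 = R1 ‖ R3 (parallel, both between nodes 0 and 1) = 1/(1/110 + 1/1200) = 100.8 Ω
  Rs1 = R2 + Rp1 (series, joined only at node 1) = 20000 + 100.8 = 20100 Ω
  Rp2 = R4 ‖ Rs1 (parallel, both between nodes 0 and 2) = 1/(1/100 + 1/20100) = 99.5 Ω
R_th = 99.5 Ω
I_n = V_th/R_th = 0.04081/99.5 = 0.0004101 A, and R_n = R_th = 99.5 Ω

Final answer: I_n = 0.0004101 A, R_n = 99.5 Ω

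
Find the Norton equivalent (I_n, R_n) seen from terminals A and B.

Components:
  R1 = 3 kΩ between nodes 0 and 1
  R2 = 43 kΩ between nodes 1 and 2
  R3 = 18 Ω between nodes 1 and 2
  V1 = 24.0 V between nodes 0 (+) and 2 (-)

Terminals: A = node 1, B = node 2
Find the Thévenin equivalent first; then I_n = V_th/R_th and R_n = R_th.
Step 1 — V_th is the open-circuit voltage V_A - V_B (nothing connected across the terminals).
Nodal analysis, taking node 2 as the 0 V reference.
Source V1 fixes V_0 = 24 V.
KCL at each unknown node (sum of currents leaving = 0; resistances in Ω):
  Node 1: (V_1 - 24)/3000 + (V_1 - 0)/43000 + (V_1 - 0)/18 = 0
Collecting terms: 0.05591 × V_1 = 0.008  =>  V_1 = 0.1431 V
V_th = V_1 - V_2 = 0.1431 - 0 = 0.1431 V
Step 2 — R_th: zero the source — replace V1 by a short circuit (node 2 merges into node 0) — and find the resistance seen between A (node 1) and B (node 0).
Reduce the network between node 1 (A) and node 0 (B) by series/parallel combination:
  Rp1 = R1 ‖ R2 ‖ R3 (parallel, all between nodes 0 and 1) = 1/(1/3000 + 1/43000 + 1/18) = 17.89 Ω
R_th = 17.89 Ω
I_n = V_th/R_th = 0.1431/17.89 = 0.008 A, and R_n = R_th = 17.89 Ω

Final answer: I_n = 0.008 A, R_n = 17.89 Ω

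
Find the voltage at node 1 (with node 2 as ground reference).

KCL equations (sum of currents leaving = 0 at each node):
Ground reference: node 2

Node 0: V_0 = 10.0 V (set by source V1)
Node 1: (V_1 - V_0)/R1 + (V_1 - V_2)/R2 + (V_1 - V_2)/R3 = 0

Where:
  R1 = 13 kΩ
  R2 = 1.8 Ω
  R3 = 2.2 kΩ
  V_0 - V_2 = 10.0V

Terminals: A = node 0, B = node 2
Nodal analysis, taking node 2 as the 0 V reference.
Source V1 fixes V_0 = 10 V.
KCL at each unknown node (sum of currents leaving = 0; resistances in Ω):
  Node 1: (V_1 - 10)/13000 + (V_1 - 0)/1.8 + (V_1 - 0)/2200 = 0
Collecting terms: 0.5561 × V_1 = 0.0007692  =>  V_1 = 0.001383 V
The requested potential is V_1 = 0.001383 V.

Final answer: V_1 = 0.001383 V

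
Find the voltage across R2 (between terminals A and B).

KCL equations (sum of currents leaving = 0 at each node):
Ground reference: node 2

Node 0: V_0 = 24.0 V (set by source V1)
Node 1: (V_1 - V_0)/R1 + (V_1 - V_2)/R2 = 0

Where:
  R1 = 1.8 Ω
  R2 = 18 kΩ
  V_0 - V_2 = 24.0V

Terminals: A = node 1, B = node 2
R1 and R2 are in series across V1 (node 0 → node 1 → node 2), and the output A–B is taken across R2, so this is a voltage divider.
Series current: I = V1/(R1 + R2) = 24/(1.8 + 18000) = 24/18000 = 0.001333 A
V_R2 = I × R2 = V1 × R2/(R1 + R2) = 24 × 18000/18000 = 24 V

Final answer: 24 V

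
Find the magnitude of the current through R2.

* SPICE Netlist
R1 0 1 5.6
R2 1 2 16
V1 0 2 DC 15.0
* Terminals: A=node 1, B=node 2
Nodal analysis, taking node 2 as the 0 V reference.
Source V1 fixes V_0 = 15 V.
KCL at each unknown node (sum of currents leaving = 0; resistances in Ω):
  Node 1: (V_1 - 15)/5.6 + (V_1 - 0)/16 = 0
Collecting terms: 0.2411 × V_1 = 2.679  =>  V_1 = 11.11 V
I_R2 = (V_1 - V_2)/R2 = (11.11 - 0)/16 = 0.6944 A
|I_R2| = 0.6944 A

Final answer: |I_R2| = 0.6944 A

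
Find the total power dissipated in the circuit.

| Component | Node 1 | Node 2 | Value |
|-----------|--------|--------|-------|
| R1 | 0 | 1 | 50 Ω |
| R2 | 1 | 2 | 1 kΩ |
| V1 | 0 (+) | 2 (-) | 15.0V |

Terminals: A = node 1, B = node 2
Nodal analysis, taking node 2 as the 0 V reference.
Source V1 fixes V_0 = 15 V.
KCL at each unknown node (sum of currents leaving = 0; resistances in Ω):
  Node 1: (V_1 - 15)/50 + (V_1 - 0)/1000 = 0
Collecting terms: 0.021 × V_1 = 0.3  =>  V_1 = 14.29 V
Power in each resistor, P = (ΔV)²/R:
  P_R1 = (15 - 14.29)²/50 = 0.0102 W
  P_R2 = (14.29 - 0)²/1000 = 0.2041 W
P_total = P_R1 + P_R2 = 0.2143 W

Final answer: 0.2143 W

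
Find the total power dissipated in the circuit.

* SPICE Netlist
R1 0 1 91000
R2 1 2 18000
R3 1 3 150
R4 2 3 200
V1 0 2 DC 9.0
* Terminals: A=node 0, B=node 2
Nodal analysis, taking node 2 as the 0 V reference.
Source V1 fixes V_0 = 9 V.
KCL at each unknown node (sum of currents leaving = 0; resistances in Ω):
  Node 1: (V_1 - 9)/91000 + (V_1 - 0)/18000 + (V_1 - V_3)/150 = 0
  Node 3: (V_3 - V_1)/150 + (V_3 - 0)/200 = 0
Collecting terms (coefficients in siemens):
  0.006733·V_1 - 0.006667·V_3 = 0.0000989
  0.01167·V_3 - 0.006667·V_1 = 0
Determinant D = (0.006733)(0.01167) - (-0.006667)(-0.006667) = 0.00003411
V_1 = [(0.0000989)(0.01167) - (-0.006667)(0)]/D = 0.03383 V
V_3 = [(0.006733)(0) - (0.0000989)(-0.006667)]/D = 0.01933 V
Power in each resistor, P = (ΔV)²/R:
  P_R1 = (9 - 0.03383)²/91000 = 0.0008834 W
  P_R2 = (0.03383 - 0)²/18000 = 0.00000006357 W
  P_R3 = (0.03383 - 0.01933)²/150 = 0.000001401 W
  P_R4 = (0 - 0.01933)²/200 = 0.000001868 W
P_total = P_R1 + P_R2 + P_R3 + P_R4 = 0.0008868 W

Final answer: 0.0008868 W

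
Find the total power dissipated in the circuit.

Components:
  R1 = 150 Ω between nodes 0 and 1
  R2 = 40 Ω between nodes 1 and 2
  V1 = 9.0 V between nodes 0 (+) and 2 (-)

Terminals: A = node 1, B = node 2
Nodal analysis, taking node 2 as the 0 V reference.
Source V1 fixes V_0 = 9 V.
KCL at each unknown node (sum of currents leaving = 0; resistances in Ω):
  Node 1: (V_1 - 9)/150 + (V_1 - 0)/40 = 0
Collecting terms: 0.03167 × V_1 = 0.06  =>  V_1 = 1.895 V
Power in each resistor, P = (ΔV)²/R:
  P_R1 = (9 - 1.895)²/150 = 0.3366 W
  P_R2 = (1.895 - 0)²/40 = 0.08975 W
P_total = P_R1 + P_R2 = 0.4263 W

Final answer: 0.4263 W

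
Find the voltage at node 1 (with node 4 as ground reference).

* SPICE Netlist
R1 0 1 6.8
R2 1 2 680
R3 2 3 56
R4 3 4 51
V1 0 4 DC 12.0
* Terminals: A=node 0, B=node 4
Nodal analysis, taking node 4 as the 0 V reference.
Source V1 fixes V_0 = 12 V.
KCL at each unknown node (sum of currents leaving = 0; resistances in Ω):
  Node 1: (V_1 - 12)/6.8 + (V_1 - V_2)/680 = 0
  Node 2: (V_2 - V_1)/680 + (V_2 - V_3)/56 = 0
  Node 3: (V_3 - V_2)/56 + (V_3 - 0)/51 = 0
Collecting terms (coefficients in siemens):
  0.1485·V_1 - 0.001471·V_2 = 1.765
  0.01933·V_2 - 0.001471·V_1 - 0.01786·V_3 = 0
  0.03746·V_3 - 0.01786·V_2 = 0
Solving these 3 simultaneous equations (Gaussian elimination) gives:
  V_1 = 11.9 V, V_2 = 1.618 V, V_3 = 0.771 V
The requested potential is V_1 = 11.9 V.

Final answer: V_1 = 11.9 V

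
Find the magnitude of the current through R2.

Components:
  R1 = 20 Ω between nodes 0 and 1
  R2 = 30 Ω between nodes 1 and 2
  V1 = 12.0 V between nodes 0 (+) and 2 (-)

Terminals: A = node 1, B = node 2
Nodal analysis, taking node 2 as the 0 V reference.
Source V1 fixes V_0 = 12 V.
KCL at each unknown node (sum of currents leaving = 0; resistances in Ω):
  Node 1: (V_1 - 12)/20 + (V_1 - 0)/30 = 0
Collecting terms: 0.08333 × V_1 = 0.6  =>  V_1 = 7.2 V
I_R2 = (V_1 - V_2)/R2 = (7.2 - 0)/30 = 0.24 A
|I_R2| = 0.24 A

Final answer: |I_R2| = 0.24 A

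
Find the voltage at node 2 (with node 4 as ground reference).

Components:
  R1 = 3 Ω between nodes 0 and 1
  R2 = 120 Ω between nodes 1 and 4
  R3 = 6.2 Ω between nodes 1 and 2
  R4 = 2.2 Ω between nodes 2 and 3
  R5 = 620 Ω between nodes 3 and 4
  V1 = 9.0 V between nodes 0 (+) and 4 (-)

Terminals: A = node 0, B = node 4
Nodal analysis, taking node 4 as the 0 V reference.
Source V1 fixes V_0 = 9 V.
KCL at each unknown node (sum of currents leaving = 0; resistances in Ω):
  Node 1: (V_1 - 9)/3 + (V_1 - 0)/120 + (V_1 - V_2)/6.2 = 0
  Node 2: (V_2 - V_1)/6.2 + (V_2 - V_3)/2.2 = 0
  Node 3: (V_3 - V_2)/2.2 + (V_3 - 0)/620 = 0
Collecting terms (coefficients in siemens):
  0.503·V_1 - 0.1613·V_2 = 3
  0.6158·V_2 - 0.1613·V_1 - 0.4545·V_3 = 0
  0.4562·V_3 - 0.4545·V_2 = 0
Solving these 3 simultaneous equations (Gaussian elimination) gives:
  V_1 = 8.74 V, V_2 = 8.654 V, V_3 = 8.623 V
The requested potential is V_2 = 8.654 V.

Final answer: V_2 = 8.654 V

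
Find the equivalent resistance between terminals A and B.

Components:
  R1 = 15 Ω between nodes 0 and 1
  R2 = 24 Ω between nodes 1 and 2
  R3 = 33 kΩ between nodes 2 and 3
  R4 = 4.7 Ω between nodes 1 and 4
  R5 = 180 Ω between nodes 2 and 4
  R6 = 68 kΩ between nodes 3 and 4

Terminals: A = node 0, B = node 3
The network is not a plain series/parallel combination. Inject a 1 A test current into terminal A (node 0) and return it from terminal B (node 3); then R_eq = V_A / (1 A).
Nodal analysis, taking node 3 as the 0 V reference.
Current source I_test pushes 1 A into node 0 and draws it out of node 3.
KCL at each unknown node (sum of currents leaving = 0; resistances in Ω):
  Node 0: (V_0 - V_1)/15 - 1 = 0
  Node 1: (V_1 - V_0)/15 + (V_1 - V_2)/24 + (V_1 - V_4)/4.7 = 0
  Node 2: (V_2 - V_1)/24 + (V_2 - 0)/33000 + (V_2 - V_4)/180 = 0
  Node 4: (V_4 - V_1)/4.7 + (V_4 - V_2)/180 + (V_4 - 0)/68000 = 0
Collecting terms (coefficients in siemens):
  0.06667·V_0 - 0.06667·V_1 = 1
  0.3211·V_1 - 0.06667·V_0 - 0.04167·V_2 - 0.2128·V_4 = 0
  0.04725·V_2 - 0.04167·V_1 - 0.005556·V_4 = 0
  0.2183·V_4 - 0.2128·V_1 - 0.005556·V_2 = 0
Solving these 4 simultaneous equations (Gaussian elimination) gives:
  V_0 = 22240 V, V_1 = 22230 V, V_2 = 22210 V, V_4 = 22230 V
R_eq = V_0 / 1 A = 22240 Ω = 22.24 kΩ

Final answer: 22.24 kΩ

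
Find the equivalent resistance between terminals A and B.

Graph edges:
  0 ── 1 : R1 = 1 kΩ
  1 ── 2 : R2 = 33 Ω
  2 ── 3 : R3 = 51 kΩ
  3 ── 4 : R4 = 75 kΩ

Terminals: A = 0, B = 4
Reduce the network between node 0 (A) and node 4 (B) by series/parallel combination:
  Rs1 = R1 + R2 (series, joined only at node 1) = 1000 + 33 = 1033 Ω
  Rs2 = R3 + Rs1 (series, joined only at node 2) = 51000 + 1033 = 52030 Ω
  Rs3 = R4 + Rs2 (series, joined only at node 3) = 75000 + 52030 = 127000 Ω
R_eq = 127 kΩ

Final answer: 127 kΩ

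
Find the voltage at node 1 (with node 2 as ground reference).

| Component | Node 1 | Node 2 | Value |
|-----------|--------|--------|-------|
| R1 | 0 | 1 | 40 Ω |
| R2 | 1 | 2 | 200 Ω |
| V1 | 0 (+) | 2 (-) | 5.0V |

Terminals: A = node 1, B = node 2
Nodal analysis, taking node 2 as the 0 V reference.
Source V1 fixes V_0 = 5 V.
KCL at each unknown node (sum of currents leaving = 0; resistances in Ω):
  Node 1: (V_1 - 5)/40 + (V_1 - 0)/200 = 0
Collecting terms: 0.03 × V_1 = 0.125  =>  V_1 = 4.167 V
The requested potential is V_1 = 4.167 V.

Final answer: V_1 = 4.167 V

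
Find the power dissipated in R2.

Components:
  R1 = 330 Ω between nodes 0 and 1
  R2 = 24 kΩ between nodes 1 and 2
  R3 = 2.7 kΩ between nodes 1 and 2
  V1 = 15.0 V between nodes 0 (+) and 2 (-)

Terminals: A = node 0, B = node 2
Nodal analysis, taking node 2 as the 0 V reference.
Source V1 fixes V_0 = 15 V.
KCL at each unknown node (sum of currents leaving = 0; resistances in Ω):
  Node 1: (V_1 - 15)/330 + (V_1 - 0)/24000 + (V_1 - 0)/2700 = 0
Collecting terms: 0.003442 × V_1 = 0.04545  =>  V_1 = 13.2 V
I_R2 = (V_1 - V_2)/R2 = (13.2 - 0)/24000 = 0.0005502 A
P_R2 = I_R2² × R2 = (0.0005502)² × 24000 = 0.007265 W

Final answer: 0.007265 W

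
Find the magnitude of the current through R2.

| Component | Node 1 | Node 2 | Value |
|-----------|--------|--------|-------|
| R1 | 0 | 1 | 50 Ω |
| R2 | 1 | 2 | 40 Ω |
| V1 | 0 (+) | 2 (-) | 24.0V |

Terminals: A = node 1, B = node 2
Nodal analysis, taking node 2 as the 0 V reference.
Source V1 fixes V_0 = 24 V.
KCL at each unknown node (sum of currents leaving = 0; resistances in Ω):
  Node 1: (V_1 - 24)/50 + (V_1 - 0)/40 = 0
Collecting terms: 0.045 × V_1 = 0.48  =>  V_1 = 10.67 V
I_R2 = (V_1 - V_2)/R2 = (10.67 - 0)/40 = 0.2667 A
|I_R2| = 0.2667 A

Final answer: |I_R2| = 0.2667 A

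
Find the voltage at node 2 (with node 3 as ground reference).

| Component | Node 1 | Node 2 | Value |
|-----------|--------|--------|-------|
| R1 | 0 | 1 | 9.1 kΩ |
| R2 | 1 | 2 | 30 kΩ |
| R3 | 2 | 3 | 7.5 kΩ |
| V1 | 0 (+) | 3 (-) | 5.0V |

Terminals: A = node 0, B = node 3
Nodal analysis, taking node 3 as the 0 V reference.
Source V1 fixes V_0 = 5 V.
KCL at each unknown node (sum of currents leaving = 0; resistances in Ω):
  Node 1: (V_1 - 5)/9100 + (V_1 - V_2)/30000 = 0
  Node 2: (V_2 - V_1)/30000 + (V_2 - 0)/7500 = 0
Collecting terms (coefficients in siemens):
  0.0001432·V_1 - 0.00003333·V_2 = 0.0005495
  0.0001667·V_2 - 0.00003333·V_1 = 0
Determinant D = (0.0001432)(0.0001667) - (-0.00003333)(-0.00003333) = 0.00000002276
V_1 = [(0.0005495)(0.0001667) - (-0.00003333)(0)]/D = 4.024 V
V_2 = [(0.0001432)(0) - (0.0005495)(-0.00003333)]/D = 0.8047 V
The requested potential is V_2 = 0.8047 V.

Final answer: V_2 = 0.8047 V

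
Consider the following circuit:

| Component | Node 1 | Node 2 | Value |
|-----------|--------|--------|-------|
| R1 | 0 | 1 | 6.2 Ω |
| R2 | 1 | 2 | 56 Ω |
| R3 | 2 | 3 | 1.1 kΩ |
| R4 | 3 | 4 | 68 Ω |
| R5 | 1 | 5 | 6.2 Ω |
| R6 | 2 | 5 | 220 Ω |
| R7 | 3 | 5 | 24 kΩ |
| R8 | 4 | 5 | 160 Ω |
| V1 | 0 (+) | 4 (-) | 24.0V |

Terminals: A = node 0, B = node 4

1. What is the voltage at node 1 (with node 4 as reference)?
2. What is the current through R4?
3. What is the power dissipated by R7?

Nodal analysis, taking node 4 as the 0 V reference.
Source V1 fixes V_0 = 24 V.
KCL at each unknown node (sum of currents leaving = 0; resistances in Ω):
  Node 1: (V_1 - 24)/6.2 + (V_1 - V_2)/56 + (V_1 - V_5)/6.2 = 0
  Node 2: (V_2 - V_1)/56 + (V_2 - V_3)/1100 + (V_2 - V_5)/220 = 0
  Node 3: (V_3 - V_2)/1100 + (V_3 - 0)/68 + (V_3 - V_5)/24000 = 0
  Node 5: (V_5 - V_1)/6.2 + (V_5 - V_2)/220 + (V_5 - V_3)/24000 + (V_5 - 0)/160 = 0
Collecting terms (coefficients in siemens):
  0.3404·V_1 - 0.01786·V_2 - 0.1613·V_5 = 3.871
  0.02331·V_2 - 0.01786·V_1 - 0.0009091·V_3 - 0.004545·V_5 = 0
  0.01566·V_3 - 0.0009091·V_2 - 0.00004167·V_5 = 0
  0.1721·V_5 - 0.1613·V_1 - 0.004545·V_2 - 0.00004167·V_3 = 0
Solving these 4 simultaneous equations (Gaussian elimination) gives:
  V_1 = 23.02 V, V_2 = 22 V, V_3 = 1.337 V, V_5 = 22.15 V
Part 1:
  Read off the nodal solution: V_1 = 23.02 V
Part 2:
  I_R4 = (V_3 - V_4)/R4 = (1.337 - 0)/68 = 0.01966 A
  Magnitude: I_R4 = 0.01966 A
Part 3:
  I_R7 = (V_3 - V_5)/R7 = (1.337 - 22.15)/24000 = -0.0008673 A
  P_R7 = I_R7² × R7 = (-0.0008673)² × 24000 = 0.01805 W

Final answers:
1. V_1 = 23.02 V
2. I_R4 = 0.01966 A
3. P_R7 = 0.01805 W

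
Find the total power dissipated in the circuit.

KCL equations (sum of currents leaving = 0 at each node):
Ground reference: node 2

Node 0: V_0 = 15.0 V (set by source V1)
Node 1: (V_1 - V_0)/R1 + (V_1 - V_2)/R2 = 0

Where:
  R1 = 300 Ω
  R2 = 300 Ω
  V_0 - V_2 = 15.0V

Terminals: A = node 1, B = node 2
Nodal analysis, taking node 2 as the 0 V reference.
Source V1 fixes V_0 = 15 V.
KCL at each unknown node (sum of currents leaving = 0; resistances in Ω):
  Node 1: (V_1 - 15)/300 + (V_1 - 0)/300 = 0
Collecting terms: 0.006667 × V_1 = 0.05  =>  V_1 = 7.5 V
Power in each resistor, P = (ΔV)²/R:
  P_R1 = (15 - 7.5)²/300 = 0.1875 W
  P_R2 = (7.5 - 0)²/300 = 0.1875 W
P_total = P_R1 + P_R2 = 0.375 W

Final answer: 0.375 W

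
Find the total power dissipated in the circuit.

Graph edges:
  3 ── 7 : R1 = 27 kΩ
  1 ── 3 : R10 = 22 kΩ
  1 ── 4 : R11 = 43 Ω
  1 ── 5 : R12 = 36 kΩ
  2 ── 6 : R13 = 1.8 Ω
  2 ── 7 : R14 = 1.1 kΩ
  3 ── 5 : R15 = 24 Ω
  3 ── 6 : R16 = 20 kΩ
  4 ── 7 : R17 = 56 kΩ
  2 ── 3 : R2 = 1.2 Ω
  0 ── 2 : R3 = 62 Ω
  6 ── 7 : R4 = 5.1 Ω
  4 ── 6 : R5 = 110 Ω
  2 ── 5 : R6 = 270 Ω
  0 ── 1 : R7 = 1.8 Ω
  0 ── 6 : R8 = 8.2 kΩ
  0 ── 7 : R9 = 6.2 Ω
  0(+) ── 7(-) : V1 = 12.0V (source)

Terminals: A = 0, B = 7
Nodal analysis, taking node 7 as the 0 V reference.
Source V1 fixes V_0 = 12 V.
KCL at each unknown node (sum of currents leaving = 0; resistances in Ω):
  Node 1: (V_1 - 12)/1.8 + (V_1 - V_3)/22000 + (V_1 - V_4)/43 + (V_1 - V_5)/36000 = 0
  Node 2: (V_2 - V_3)/1.2 + (V_2 - 12)/62 + (V_2 - V_5)/270 + (V_2 - V_6)/1.8 + (V_2 - 0)/1100 = 0
  Node 3: (V_3 - 0)/27000 + (V_3 - V_2)/1.2 + (V_3 - V_1)/22000 + (V_3 - V_5)/24 + (V_3 - V_6)/20000 = 0
  Node 4: (V_4 - V_6)/110 + (V_4 - V_1)/43 + (V_4 - 0)/56000 = 0
  Node 5: (V_5 - V_2)/270 + (V_5 - V_1)/36000 + (V_5 - V_3)/24 = 0
  Node 6: (V_6 - 0)/5.1 + (V_6 - V_4)/110 + (V_6 - 12)/8200 + (V_6 - V_2)/1.8 + (V_6 - V_3)/20000 = 0
Collecting terms (coefficients in siemens):
  0.5789·V_1 - 0.00004545·V_3 - 0.02326·V_4 - 0.00002778·V_5 = 6.667
  1.41·V_2 - 0.8333·V_3 - 0.003704·V_5 - 0.5556·V_6 = 0.1935
  0.8751·V_3 - 0.00004545·V_1 - 0.8333·V_2 - 0.04167·V_5 - 0.00005·V_6 = 0
  0.03236·V_4 - 0.02326·V_1 - 0.009091·V_6 = 0
  0.0454·V_5 - 0.00002778·V_1 - 0.003704·V_2 - 0.04167·V_3 = 0
  0.7609·V_6 - 0.5556·V_2 - 0.00005·V_3 - 0.009091·V_4 = 0.001463
Solving these 6 simultaneous equations (Gaussian elimination) gives:
  V_1 = 11.87 V, V_2 = 1.523 V, V_3 = 1.524 V, V_4 = 8.874 V
  V_5 = 1.53 V, V_6 = 1.22 V
Power in each resistor, P = (ΔV)²/R:
  P_R1 = (1.524 - 0)²/27000 = 0.00008598 W
  P_R2 = (1.523 - 1.524)²/1.2 = 0.0000005227 W
  P_R3 = (12 - 1.523)²/62 = 1.77 W
  P_R4 = (1.22 - 0)²/5.1 = 0.2918 W
  P_R5 = (8.874 - 1.22)²/110 = 0.5326 W
  P_R6 = (1.523 - 1.53)²/270 = 0.0000001846 W
  P_R7 = (12 - 11.87)²/1.8 = 0.008947 W
  P_R8 = (12 - 1.22)²/8200 = 0.01417 W
  P_R9 = (12 - 0)²/6.2 = 23.23 W
  P_R10 = (11.87 - 1.524)²/22000 = 0.004869 W
  P_R11 = (11.87 - 8.874)²/43 = 0.2092 W
  P_R12 = (11.87 - 1.53)²/36000 = 0.002972 W
  P_R13 = (1.523 - 1.22)²/1.8 = 0.05098 W
  P_R14 = (1.523 - 0)²/1100 = 0.002108 W
  P_R15 = (1.524 - 1.53)²/24 = 0.000001637 W
  P_R16 = (1.524 - 1.22)²/20000 = 0.000004612 W
  P_R17 = (8.874 - 0)²/56000 = 0.001406 W
P_total = P_R1 + P_R2 + P_R3 + P_R4 + P_R5 + P_R6 + P_R7 + P_R8 + P_R9 + P_R10 + P_R11 + P_R12 + P_R13 + P_R14 + P_R15 + P_R16 + P_R17 = 26.12 W

Final answer: 26.12 W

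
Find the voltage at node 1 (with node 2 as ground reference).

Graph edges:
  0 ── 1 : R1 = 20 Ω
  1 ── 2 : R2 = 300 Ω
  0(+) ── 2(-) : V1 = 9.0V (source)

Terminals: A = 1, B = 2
Nodal analysis, taking node 2 as the 0 V reference.
Source V1 fixes V_0 = 9 V.
KCL at each unknown node (sum of currents leaving = 0; resistances in Ω):
  Node 1: (V_1 - 9)/20 + (V_1 - 0)/300 = 0
Collecting terms: 0.05333 × V_1 = 0.45  =>  V_1 = 8.438 V
The requested potential is V_1 = 8.438 V.

Final answer: V_1 = 8.438 V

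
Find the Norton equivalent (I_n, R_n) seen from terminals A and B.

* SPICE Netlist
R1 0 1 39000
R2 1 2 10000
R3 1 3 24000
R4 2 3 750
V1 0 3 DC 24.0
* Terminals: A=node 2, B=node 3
Find the Thévenin equivalent first; then I_n = V_th/R_th and R_n = R_th.
Step 1 — V_th is the open-circuit voltage V_A - V_B (nothing connected across the terminals).
Nodal analysis, taking node 3 as the 0 V reference.
Source V1 fixes V_0 = 24 V.
KCL at each unknown node (sum of currents leaving = 0; resistances in Ω):
  Node 1: (V_1 - 24)/39000 + (V_1 - V_2)/10000 + (V_1 - 0)/24000 = 0
  Node 2: (V_2 - V_1)/10000 + (V_2 - 0)/750 = 0
Collecting terms (coefficients in siemens):
  0.0001673·V_1 - 0.0001·V_2 = 0.0006154
  0.001433·V_2 - 0.0001·V_1 = 0
Determinant D = (0.0001673)(0.001433) - (-0.0001)(-0.0001) = 0.0000002298
V_1 = [(0.0006154)(0.001433) - (-0.0001)(0)]/D = 3.838 V
V_2 = [(0.0001673)(0) - (0.0006154)(-0.0001)]/D = 0.2678 V
V_th = V_2 - V_3 = 0.2678 - 0 = 0.2678 V
Step 2 — R_th: zero the source — replace V1 by a short circuit (node 3 merges into node 0) — and find the resistance seen between A (node 2) and B (node 0).
Reduce the network between node 2 (A) and node 0 (B) by series/parallel combination:
  Rp1 = R1 ‖ R3 (parallel, both between nodes 0 and 1) = 1/(1/39000 + 1/24000) = 14860 Ω
  Rs1 = R2 + Rp1 (series, joined only at node 1) = 10000 + 14860 = 24860 Ω
  Rp2 = R4 ‖ Rs1 (parallel, both between nodes 0 and 2) = 1/(1/750 + 1/24860) = 728 Ω
R_th = 728 Ω
I_n = V_th/R_th = 0.2678/728 = 0.0003678 A, and R_n = R_th = 728 Ω

Final answer: I_n = 0.0003678 A, R_n = 728 Ω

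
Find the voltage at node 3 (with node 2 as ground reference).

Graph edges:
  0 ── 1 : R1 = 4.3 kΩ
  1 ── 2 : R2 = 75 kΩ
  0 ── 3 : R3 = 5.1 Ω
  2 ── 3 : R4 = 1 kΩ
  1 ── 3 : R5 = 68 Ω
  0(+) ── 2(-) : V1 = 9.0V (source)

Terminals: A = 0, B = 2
Nodal analysis, taking node 2 as the 0 V reference.
Source V1 fixes V_0 = 9 V.
KCL at each unknown node (sum of currents leaving = 0; resistances in Ω):
  Node 1: (V_1 - 9)/4300 + (V_1 - 0)/75000 + (V_1 - V_3)/68 = 0
  Node 3: (V_3 - 9)/5.1 + (V_3 - 0)/1000 + (V_3 - V_1)/68 = 0
Collecting terms (coefficients in siemens):
  0.01495·V_1 - 0.01471·V_3 = 0.002093
  0.2118·V_3 - 0.01471·V_1 = 1.765
Determinant D = (0.01495)(0.2118) - (-0.01471)(-0.01471) = 0.00295
V_1 = [(0.002093)(0.2118) - (-0.01471)(1.765)]/D = 8.947 V
V_3 = [(0.01495)(1.765) - (0.002093)(-0.01471)]/D = 8.954 V
The requested potential is V_3 = 8.954 V.

Final answer: V_3 = 8.954 V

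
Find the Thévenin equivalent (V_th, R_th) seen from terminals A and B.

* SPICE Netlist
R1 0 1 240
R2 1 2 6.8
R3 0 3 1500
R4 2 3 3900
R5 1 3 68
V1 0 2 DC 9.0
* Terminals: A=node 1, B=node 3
Step 1 — V_th is the open-circuit voltage V_A - V_B (nothing connected across the terminals).
Nodal analysis, taking node 2 as the 0 V reference.
Source V1 fixes V_0 = 9 V.
KCL at each unknown node (sum of currents leaving = 0; resistances in Ω):
  Node 1: (V_1 - 9)/240 + (V_1 - 0)/6.8 + (V_1 - V_3)/68 = 0
  Node 3: (V_3 - 9)/1500 + (V_3 - 0)/3900 + (V_3 - V_1)/68 = 0
Collecting terms (coefficients in siemens):
  0.1659·V_1 - 0.01471·V_3 = 0.0375
  0.01563·V_3 - 0.01471·V_1 = 0.006
Determinant D = (0.1659)(0.01563) - (-0.01471)(-0.01471) = 0.002377
V_1 = [(0.0375)(0.01563) - (-0.01471)(0.006)]/D = 0.2837 V
V_3 = [(0.1659)(0.006) - (0.0375)(-0.01471)]/D = 0.6508 V
V_th = V_1 - V_3 = 0.2837 - 0.6508 = -0.3671 V
Step 2 — R_th: zero the source — replace V1 by a short circuit (node 2 merges into node 0) — and find the resistance seen between A (node 1) and B (node 3).
Reduce the network between node 1 (A) and node 3 (B) by series/parallel combination:
  Rp1 = R1 ‖ R2 (parallel, both between nodes 0 and 1) = 1/(1/240 + 1/6.8) = 6.613 Ω
  Rp2 = R3 ‖ R4 (parallel, both between nodes 0 and 3) = 1/(1/1500 + 1/3900) = 1083 Ω
  Rs1 = Rp1 + Rp2 (series, joined only at node 0) = 6.613 + 1083 = 1090 Ω
  Rp3 = R5 ‖ Rs1 (parallel, both between nodes 1 and 3) = 1/(1/68 + 1/1090) = 64.01 Ω
R_th = 64.01 Ω

Final answer: V_th = -0.3671 V, R_th = 64.01 Ω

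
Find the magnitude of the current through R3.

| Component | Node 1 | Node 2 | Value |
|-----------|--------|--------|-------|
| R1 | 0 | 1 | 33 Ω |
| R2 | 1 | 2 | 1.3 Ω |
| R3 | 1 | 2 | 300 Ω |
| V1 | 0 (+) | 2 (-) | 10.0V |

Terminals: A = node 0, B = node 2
Nodal analysis, taking node 2 as the 0 V reference.
Source V1 fixes V_0 = 10 V.
KCL at each unknown node (sum of currents leaving = 0; resistances in Ω):
  Node 1: (V_1 - 10)/33 + (V_1 - 0)/1.3 + (V_1 - 0)/300 = 0
Collecting terms: 0.8029 × V_1 = 0.303  =>  V_1 = 0.3774 V
I_R3 = (V_1 - V_2)/R3 = (0.3774 - 0)/300 = 0.001258 A
|I_R3| = 0.001258 A

Final answer: |I_R3| = 0.001258 A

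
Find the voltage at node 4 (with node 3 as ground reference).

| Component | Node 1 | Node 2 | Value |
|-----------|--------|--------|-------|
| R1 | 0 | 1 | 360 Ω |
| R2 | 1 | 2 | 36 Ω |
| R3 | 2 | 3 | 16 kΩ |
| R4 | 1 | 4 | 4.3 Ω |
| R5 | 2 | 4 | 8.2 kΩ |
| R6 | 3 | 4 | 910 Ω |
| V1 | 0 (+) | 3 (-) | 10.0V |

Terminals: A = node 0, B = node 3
Nodal analysis, taking node 3 as the 0 V reference.
Source V1 fixes V_0 = 10 V.
KCL at each unknown node (sum of currents leaving = 0; resistances in Ω):
  Node 1: (V_1 - 10)/360 + (V_1 - V_2)/36 + (V_1 - V_4)/4.3 = 0
  Node 2: (V_2 - V_1)/36 + (V_2 - 0)/16000 + (V_2 - V_4)/8200 = 0
  Node 4: (V_4 - V_1)/4.3 + (V_4 - V_2)/8200 + (V_4 - 0)/910 = 0
Collecting terms (coefficients in siemens):
  0.2631·V_1 - 0.02778·V_2 - 0.2326·V_4 = 0.02778
  0.02796·V_2 - 0.02778·V_1 - 0.000122·V_4 = 0
  0.2338·V_4 - 0.2326·V_1 - 0.000122·V_2 = 0
Solving these 3 simultaneous equations (Gaussian elimination) gives:
  V_1 = 7.061 V, V_2 = 7.045 V, V_4 = 7.028 V
The requested potential is V_4 = 7.028 V.

Final answer: V_4 = 7.028 V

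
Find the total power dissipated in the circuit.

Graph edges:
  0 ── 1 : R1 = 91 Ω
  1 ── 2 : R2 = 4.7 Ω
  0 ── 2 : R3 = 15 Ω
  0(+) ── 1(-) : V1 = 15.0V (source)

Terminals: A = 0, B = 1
Nodal analysis, taking node 1 as the 0 V reference.
Source V1 fixes V_0 = 15 V.
KCL at each unknown node (sum of currents leaving = 0; resistances in Ω):
  Node 2: (V_2 - 0)/4.7 + (V_2 - 15)/15 = 0
Collecting terms: 0.2794 × V_2 = 1  =>  V_2 = 3.579 V
Power in each resistor, P = (ΔV)²/R:
  P_R1 = (15 - 0)²/91 = 2.473 W
  P_R2 = (0 - 3.579)²/4.7 = 2.725 W
  P_R3 = (15 - 3.579)²/15 = 8.696 W
P_total = P_R1 + P_R2 + P_R3 = 13.89 W

Final answer: 13.89 W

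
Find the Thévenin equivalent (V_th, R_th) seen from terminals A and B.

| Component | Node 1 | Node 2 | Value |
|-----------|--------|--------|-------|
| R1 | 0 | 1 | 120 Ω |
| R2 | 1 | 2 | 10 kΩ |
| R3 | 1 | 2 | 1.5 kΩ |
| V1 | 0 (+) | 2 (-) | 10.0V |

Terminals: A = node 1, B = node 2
Step 1 — V_th is the open-circuit voltage V_A - V_B (nothing connected across the terminals).
Nodal analysis, taking node 2 as the 0 V reference.
Source V1 fixes V_0 = 10 V.
KCL at each unknown node (sum of currents leaving = 0; resistances in Ω):
  Node 1: (V_1 - 10)/120 + (V_1 - 0)/10000 + (V_1 - 0)/1500 = 0
Collecting terms: 0.0091 × V_1 = 0.08333  =>  V_1 = 9.158 V
V_th = V_1 - V_2 = 9.158 - 0 = 9.158 V
Step 2 — R_th: zero the source — replace V1 by a short circuit (node 2 merges into node 0) — and find the resistance seen between A (node 1) and B (node 0).
Reduce the network between node 1 (A) and node 0 (B) by series/parallel combination:
  Rp1 = R1 ‖ R2 ‖ R3 (parallel, all between nodes 0 and 1) = 1/(1/120 + 1/10000 + 1/1500) = 109.9 Ω
R_th = 109.9 Ω

Final answer: V_th = 9.158 V, R_th = 109.9 Ω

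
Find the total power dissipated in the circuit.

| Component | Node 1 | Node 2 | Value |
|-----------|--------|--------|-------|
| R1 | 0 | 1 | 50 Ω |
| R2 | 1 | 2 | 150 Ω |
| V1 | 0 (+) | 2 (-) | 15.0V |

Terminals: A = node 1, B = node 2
Nodal analysis, taking node 2 as the 0 V reference.
Source V1 fixes V_0 = 15 V.
KCL at each unknown node (sum of currents leaving = 0; resistances in Ω):
  Node 1: (V_1 - 15)/50 + (V_1 - 0)/150 = 0
Collecting terms: 0.02667 × V_1 = 0.3  =>  V_1 = 11.25 V
Power in each resistor, P = (ΔV)²/R:
  P_R1 = (15 - 11.25)²/50 = 0.2812 W
  P_R2 = (11.25 - 0)²/150 = 0.8438 W
P_total = P_R1 + P_R2 = 1.125 W

Final answer: 1.125 W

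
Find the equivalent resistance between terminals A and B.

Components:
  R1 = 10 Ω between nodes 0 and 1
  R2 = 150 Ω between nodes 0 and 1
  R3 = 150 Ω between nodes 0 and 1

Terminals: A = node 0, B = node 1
Reduce the network between node 0 (A) and node 1 (B) by series/parallel combination:
  Rp1 = R1 ‖ R2 ‖ R3 (parallel, all between nodes 0 and 1) = 1/(1/10 + 1/150 + 1/150) = 8.824 Ω
R_eq = 8.824 Ω

Final answer: 8.824 Ω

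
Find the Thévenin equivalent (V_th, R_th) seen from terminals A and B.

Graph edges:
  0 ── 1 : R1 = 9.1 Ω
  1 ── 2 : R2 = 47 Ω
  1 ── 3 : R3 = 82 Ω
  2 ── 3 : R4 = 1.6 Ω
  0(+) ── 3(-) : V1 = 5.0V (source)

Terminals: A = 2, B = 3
Step 1 — V_th is the open-circuit voltage V_A - V_B (nothing connected across the terminals).
Nodal analysis, taking node 3 as the 0 V reference.
Source V1 fixes V_0 = 5 V.
KCL at each unknown node (sum of currents leaving = 0; resistances in Ω):
  Node 1: (V_1 - 5)/9.1 + (V_1 - V_2)/47 + (V_1 - 0)/82 = 0
  Node 2: (V_2 - V_1)/47 + (V_2 - 0)/1.6 = 0
Collecting terms (coefficients in siemens):
  0.1434·V_1 - 0.02128·V_2 = 0.5495
  0.6463·V_2 - 0.02128·V_1 = 0
Determinant D = (0.1434)(0.6463) - (-0.02128)(-0.02128) = 0.0922
V_1 = [(0.5495)(0.6463) - (-0.02128)(0)]/D = 3.851 V
V_2 = [(0.1434)(0) - (0.5495)(-0.02128)]/D = 0.1268 V
V_th = V_2 - V_3 = 0.1268 - 0 = 0.1268 V
Step 2 — R_th: zero the source — replace V1 by a short circuit (node 3 merges into node 0) — and find the resistance seen between A (node 2) and B (node 0).
Reduce the network between node 2 (A) and node 0 (B) by series/parallel combination:
  Rp1 = R1 ‖ R3 (parallel, both between nodes 0 and 1) = 1/(1/9.1 + 1/82) = 8.191 Ω
  Rs1 = R2 + Rp1 (series, joined only at node 1) = 47 + 8.191 = 55.19 Ω
  Rp2 = R4 ‖ Rs1 (parallel, both between nodes 0 and 2) = 1/(1/1.6 + 1/55.19) = 1.555 Ω
R_th = 1.555 Ω

Final answer: V_th = 0.1268 V, R_th = 1.555 Ω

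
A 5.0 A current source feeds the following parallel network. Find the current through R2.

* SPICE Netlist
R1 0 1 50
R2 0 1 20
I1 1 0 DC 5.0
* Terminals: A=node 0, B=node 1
All resistors sit directly between nodes 0 and 1, so they are in parallel and share one voltage V; the full source current 5 A splits among them.
1/R_par = 1/50 + 1/20 = 0.07 S  =>  R_par = 14.29 Ω
V = I × R_par = 5 × 14.29 = 71.43 V
I_R2 = V/R2 = 71.43/20 = 3.571 A

Final answer: 3.571 A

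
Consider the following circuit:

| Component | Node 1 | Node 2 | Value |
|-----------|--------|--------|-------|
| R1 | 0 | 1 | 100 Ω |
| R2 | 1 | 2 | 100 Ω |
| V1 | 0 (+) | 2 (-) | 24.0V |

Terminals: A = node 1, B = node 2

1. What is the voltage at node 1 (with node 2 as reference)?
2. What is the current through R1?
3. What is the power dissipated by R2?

Nodal analysis, taking node 2 as the 0 V reference.
Source V1 fixes V_0 = 24 V.
KCL at each unknown node (sum of currents leaving = 0; resistances in Ω):
  Node 1: (V_1 - 24)/100 + (V_1 - 0)/100 = 0
Collecting terms: 0.02 × V_1 = 0.24  =>  V_1 = 12 V
Part 1:
  Read off the nodal solution: V_1 = 12 V
Part 2:
  I_R1 = (V_0 - V_1)/R1 = (24 - 12)/100 = 0.12 A
  Magnitude: I_R1 = 0.12 A
Part 3:
  I_R2 = (V_1 - V_2)/R2 = (12 - 0)/100 = 0.12 A
  P_R2 = I_R2² × R2 = (0.12)² × 100 = 1.44 W

Final answers:
1. V_1 = 12 V
2. I_R1 = 0.12 A
3. P_R2 = 1.44 W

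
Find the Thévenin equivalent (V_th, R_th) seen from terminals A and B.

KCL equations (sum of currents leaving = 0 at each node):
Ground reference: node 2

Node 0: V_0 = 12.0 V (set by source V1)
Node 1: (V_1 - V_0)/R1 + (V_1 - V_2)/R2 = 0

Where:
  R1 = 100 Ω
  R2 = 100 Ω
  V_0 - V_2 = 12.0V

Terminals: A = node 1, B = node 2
Step 1 — V_th is the open-circuit voltage V_A - V_B (nothing connected across the terminals).
Nodal analysis, taking node 2 as the 0 V reference.
Source V1 fixes V_0 = 12 V.
KCL at each unknown node (sum of currents leaving = 0; resistances in Ω):
  Node 1: (V_1 - 12)/100 + (V_1 - 0)/100 = 0
Collecting terms: 0.02 × V_1 = 0.12  =>  V_1 = 6 V
V_th = V_1 - V_2 = 6 - 0 = 6 V
Step 2 — R_th: zero the source — replace V1 by a short circuit (node 2 merges into node 0) — and find the resistance seen between A (node 1) and B (node 0).
Reduce the network between node 1 (A) and node 0 (B) by series/parallel combination:
  Rp1 = R1 ‖ R2 (parallel, both between nodes 0 and 1) = 1/(1/100 + 1/100) = 50 Ω
R_th = 50 Ω

Final answer: V_th = 6 V, R_th = 50 Ω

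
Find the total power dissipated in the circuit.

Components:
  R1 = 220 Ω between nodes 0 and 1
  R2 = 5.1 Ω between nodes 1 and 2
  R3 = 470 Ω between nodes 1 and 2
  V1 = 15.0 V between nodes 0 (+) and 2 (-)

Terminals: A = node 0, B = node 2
Nodal analysis, taking node 2 as the 0 V reference.
Source V1 fixes V_0 = 15 V.
KCL at each unknown node (sum of currents leaving = 0; resistances in Ω):
  Node 1: (V_1 - 15)/220 + (V_1 - 0)/5.1 + (V_1 - 0)/470 = 0
Collecting terms: 0.2028 × V_1 = 0.06818  =>  V_1 = 0.3363 V
Power in each resistor, P = (ΔV)²/R:
  P_R1 = (15 - 0.3363)²/220 = 0.9774 W
  P_R2 = (0.3363 - 0)²/5.1 = 0.02217 W
  P_R3 = (0.3363 - 0)²/470 = 0.0002406 W
P_total = P_R1 + P_R2 + P_R3 = 0.9998 W

Final answer: 0.9998 W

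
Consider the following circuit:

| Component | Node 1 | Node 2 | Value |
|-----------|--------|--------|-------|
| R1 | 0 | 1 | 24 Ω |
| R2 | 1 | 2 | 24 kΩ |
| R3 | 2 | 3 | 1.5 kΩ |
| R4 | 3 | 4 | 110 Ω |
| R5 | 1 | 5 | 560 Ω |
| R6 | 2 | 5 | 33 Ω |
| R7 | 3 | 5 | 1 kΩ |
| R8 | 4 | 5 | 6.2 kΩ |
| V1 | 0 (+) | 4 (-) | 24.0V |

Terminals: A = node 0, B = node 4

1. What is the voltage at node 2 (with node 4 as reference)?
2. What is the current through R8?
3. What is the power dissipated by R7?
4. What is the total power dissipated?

Nodal analysis, taking node 4 as the 0 V reference.
Source V1 fixes V_0 = 24 V.
KCL at each unknown node (sum of currents leaving = 0; resistances in Ω):
  Node 1: (V_1 - 24)/24 + (V_1 - V_2)/24000 + (V_1 - V_5)/560 = 0
  Node 2: (V_2 - V_1)/24000 + (V_2 - V_3)/1500 + (V_2 - V_5)/33 = 0
  Node 3: (V_3 - V_2)/1500 + (V_3 - 0)/110 + (V_3 - V_5)/1000 = 0
  Node 5: (V_5 - V_1)/560 + (V_5 - V_2)/33 + (V_5 - V_3)/1000 + (V_5 - 0)/6200 = 0
Collecting terms (coefficients in siemens):
  0.04349·V_1 - 0.00004167·V_2 - 0.001786·V_5 = 1
  0.03101·V_2 - 0.00004167·V_1 - 0.0006667·V_3 - 0.0303·V_5 = 0
  0.01076·V_3 - 0.0006667·V_2 - 0.001·V_5 = 0
  0.03325·V_5 - 0.001786·V_1 - 0.0303·V_2 - 0.001·V_3 = 0
Solving these 4 simultaneous equations (Gaussian elimination) gives:
  V_1 = 23.52 V, V_2 = 12.48 V, V_3 = 1.953 V, V_5 = 12.69 V
Part 1:
  Read off the nodal solution: V_2 = 12.48 V
Part 2:
  I_R8 = (V_4 - V_5)/R8 = (0 - 12.69)/6200 = -0.002047 A
  Magnitude: I_R8 = 0.002047 A
Part 3:
  I_R7 = (V_3 - V_5)/R7 = (1.953 - 12.69)/1000 = -0.01074 A
  P_R7 = I_R7² × R7 = (-0.01074)² × 1000 = 0.1153 W
Part 4:
  Power in each resistor, P = (ΔV)²/R:
    P_R1 = (24 - 23.52)²/24 = 0.009412 W
    P_R2 = (23.52 - 12.48)²/24000 = 0.005086 W
    P_R3 = (12.48 - 1.953)²/1500 = 0.07383 W
    P_R4 = (1.953 - 0)²/110 = 0.03468 W
    P_R5 = (23.52 - 12.69)²/560 = 0.2095 W
    P_R6 = (12.48 - 12.69)²/33 = 0.001418 W
    P_R7 = (1.953 - 12.69)²/1000 = 0.1153 W
    P_R8 = (0 - 12.69)²/6200 = 0.02599 W
  P_total = P_R1 + P_R2 + P_R3 + P_R4 + P_R5 + P_R6 + P_R7 + P_R8 = 0.4753 W

Final answers:
1. V_2 = 12.48 V
2. I_R8 = 0.002047 A
3. P_R7 = 0.1153 W
4. P_total = 0.4753 W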